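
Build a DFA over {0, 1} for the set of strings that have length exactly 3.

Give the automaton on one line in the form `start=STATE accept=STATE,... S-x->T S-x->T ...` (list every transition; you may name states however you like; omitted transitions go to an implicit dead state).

start=S0 accept=S3 S0-0->S1 S0-1->S1 S1-0->S2 S1-1->S2 S2-0->S3 S2-1->S3 S3-0->S4 S3-1->S4 S4-0->S4 S4-1->S4

Count input length up to 4: every symbol moves from S0 toward S4, which means 'more than 3' and absorbs. Accept from {S3}.
A 5-state machine:
        0   1  
>  S0   S1  S1 
   S1   S2  S2 
   S2   S3  S3 
 * S3   S4  S4 
   S4   S4  S4 
(> = start, * = accepting)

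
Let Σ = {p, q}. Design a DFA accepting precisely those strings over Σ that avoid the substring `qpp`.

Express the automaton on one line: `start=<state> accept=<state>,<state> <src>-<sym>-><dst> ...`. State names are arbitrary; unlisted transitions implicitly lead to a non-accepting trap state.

This is the complement of 'contains `qpp`'. Use the same substring-matching states — s0 through s3 holding how much of `qpp` has just been matched — but flip the accepting set: everything except the trap s3 accepts.
4 states suffice.
        p   q  
>* s0   s0  s1 
 * s1   s2  s1 
 * s2   s3  s1 
   s3   s3  s3 
(> = start, * = accepting)

start=s0 accept=s0,s1,s2 s0-p->s0 s0-q->s1 s1-p->s2 s1-q->s1 s2-p->s3 s2-q->s1 s3-p->s3 s3-q->s3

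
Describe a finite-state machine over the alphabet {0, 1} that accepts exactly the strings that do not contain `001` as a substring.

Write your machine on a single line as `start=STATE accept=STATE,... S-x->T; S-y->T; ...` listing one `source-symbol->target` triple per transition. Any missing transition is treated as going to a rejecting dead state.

Track partial matches of the forbidden pattern `001`. State s3 is a dead state reached once `001` has occurred; every other state accepts. s0 means no part of `001` is currently matched.
With 4 states:
        0   1  
>* s0   s1  s0 
 * s1   s2  s0 
 * s2   s2  s3 
   s3   s3  s3 
(> = start, * = accepting)

start=s0; accept=s0,s1,s2; s0-0->s1; s0-1->s0; s1-0->s2; s1-1->s0; s2-0->s2; s2-1->s3; s3-0->s3; s3-1->s3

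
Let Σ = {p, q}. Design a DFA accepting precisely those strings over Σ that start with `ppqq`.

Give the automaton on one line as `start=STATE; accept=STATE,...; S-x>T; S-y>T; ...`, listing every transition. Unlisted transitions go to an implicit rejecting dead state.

start=A; accept=E; A-p>B; A-q>F; B-p>C; B-q>F; C-p>F; C-q>D; D-p>F; D-q>E; E-p>E; E-q>E; F-p>F; F-q>F

Check the first 4 symbols one by one: A through D record how many have matched `ppqq` so far; any wrong symbol goes to the dead state F. After all 4 match we enter the accepting sink E.
       p  q 
>  A   B  F 
   B   C  F 
   C   F  D 
   D   F  E 
 * E   E  E 
   F   F  F 
(> = start, * = accepting)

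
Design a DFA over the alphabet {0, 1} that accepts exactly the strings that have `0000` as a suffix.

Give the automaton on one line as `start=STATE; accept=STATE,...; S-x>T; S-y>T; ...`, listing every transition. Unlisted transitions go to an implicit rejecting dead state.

Let each state record the length of the longest suffix of the input read so far that is also a prefix of `0000`. S1 means the last symbol is `0`; S2 means the last 2 symbols are `00`; S3 means the last 3 symbols are `000`; S4 means the last 4 symbols are `0000`. Accept only at S4, where the string currently ends in `0000`.
5 states suffice.
        0   1  
>  S0   S1  S0 
   S1   S2  S0 
   S2   S3  S0 
   S3   S4  S0 
 * S4   S4  S0 
(> = start, * = accepting)

start=S0; accept=S4; S0-0>S1; S0-1>S0; S1-0>S2; S1-1>S0; S2-0>S3; S2-1>S0; S3-0>S4; S3-1>S0; S4-0>S4; S4-1>S0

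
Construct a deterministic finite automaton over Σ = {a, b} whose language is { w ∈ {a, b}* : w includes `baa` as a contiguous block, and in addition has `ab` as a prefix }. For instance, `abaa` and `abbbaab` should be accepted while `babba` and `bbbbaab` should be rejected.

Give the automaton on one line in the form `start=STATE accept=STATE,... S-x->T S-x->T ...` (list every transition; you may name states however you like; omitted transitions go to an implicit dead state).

start=s0 accept=s5 s0-a->s1 s0-b->s2 s1-a->s2 s1-b->s3 s2-a->s2 s2-b->s2 s3-a->s4 s3-b->s3 s4-a->s5 s4-b->s3 s5-a->s5 s5-b->s5

Run two small machines in parallel and take their product. One (4 states) tracks whether and how much of `baa` has been seen; the other (4 states) tracks whether the input so far still matches the prefix `ab`. Each combined state is a pair, one component from each; accept when both components accept. Minimizing collapses redundant product states.
6 states suffice.
        a   b  
>  s0   s1  s2 
   s1   s2  s3 
   s2   s2  s2 
   s3   s4  s3 
   s4   s5  s3 
 * s5   s5  s5 
(> = start, * = accepting)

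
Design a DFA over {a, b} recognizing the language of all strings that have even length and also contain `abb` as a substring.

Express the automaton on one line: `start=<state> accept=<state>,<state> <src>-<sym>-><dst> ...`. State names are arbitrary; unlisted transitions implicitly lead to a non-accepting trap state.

Handle the two conditions separately and then intersect. One (2 states) tracks the input length modulo 2; the other (4 states) tracks whether and how much of `abb` has been seen. Each combined state is a pair, one component from each; accept when both components accept.
With 8 states:
        a   b  
>  s0   s1  s2 
   s1   s3  s4 
   s2   s3  s0 
   s3   s1  s5 
   s4   s1  s6 
   s5   s3  s7 
   s6   s7  s7 
 * s7   s6  s6 
(> = start, * = accepting)

start=s0 accept=s7 s0-a->s1 s0-b->s2 s1-a->s3 s1-b->s4 s2-a->s3 s2-b->s0 s3-a->s1 s3-b->s5 s4-a->s1 s4-b->s6 s5-a->s3 s5-b->s7 s6-a->s7 s6-b->s7 s7-a->s6 s7-b->s6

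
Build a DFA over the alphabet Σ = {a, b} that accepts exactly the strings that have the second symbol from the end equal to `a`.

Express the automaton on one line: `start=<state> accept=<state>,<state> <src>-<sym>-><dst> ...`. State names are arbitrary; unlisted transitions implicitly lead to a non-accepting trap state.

start=q0 accept=q3,q4 q0-a->q1 q0-b->q2 q1-a->q3 q1-b->q4 q2-a->q5 q2-b->q6 q3-a->q3 q3-b->q4 q4-a->q5 q4-b->q6 q5-a->q3 q5-b->q4 q6-a->q5 q6-b->q6

Because acceptance depends on a position counted from the end, the machine has to buffer the most recent 2 symbols. Make each state the string of the last up-to-2 symbols read; on input `x` shift the window left and append `x`. Accept when the buffered window has length 2 and begins with `a`.
A 7-state machine:
        a   b  
>  q0   q1  q2 
   q1   q3  q4 
   q2   q5  q6 
 * q3   q3  q4 
 * q4   q5  q6 
   q5   q3  q4 
   q6   q5  q6 
(> = start, * = accepting)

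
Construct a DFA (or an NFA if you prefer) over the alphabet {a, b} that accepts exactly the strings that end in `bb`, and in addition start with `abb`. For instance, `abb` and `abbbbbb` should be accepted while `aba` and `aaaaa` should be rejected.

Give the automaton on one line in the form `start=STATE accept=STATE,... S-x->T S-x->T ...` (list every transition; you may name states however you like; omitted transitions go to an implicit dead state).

start=S0 accept=S6 S0-a->S1 S0-b->S2 S1-a->S3 S1-b->S4 S2-a->S3 S2-b->S5 S3-a->S3 S3-b->S2 S4-a->S3 S4-b->S6 S5-a->S3 S5-b->S5 S6-a->S7 S6-b->S6 S7-a->S7 S7-b->S8 S8-a->S7 S8-b->S6

Build one automaton per condition and run them in lockstep. One (3 states) tracks how much of the suffix `bb` has currently been matched; the other (5 states) tracks whether the input so far still matches the prefix `abb`. Each combined state is a pair, one component from each; accept when both components accept.
With 9 states:
        a   b  
>  S0   S1  S2 
   S1   S3  S4 
   S2   S3  S5 
   S3   S3  S2 
   S4   S3  S6 
   S5   S3  S5 
 * S6   S7  S6 
   S7   S7  S8 
   S8   S7  S6 
(> = start, * = accepting)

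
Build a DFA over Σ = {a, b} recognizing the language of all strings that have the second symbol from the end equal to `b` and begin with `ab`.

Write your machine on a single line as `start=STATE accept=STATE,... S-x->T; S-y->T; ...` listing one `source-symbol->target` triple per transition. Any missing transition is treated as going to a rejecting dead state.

start=q0; accept=q4,q5; q0-a->q1; q0-b->q2; q1-a->q2; q1-b->q3; q2-a->q2; q2-b->q2; q3-a->q4; q3-b->q5; q4-a->q6; q4-b->q3; q5-a->q4; q5-b->q5; q6-a->q6; q6-b->q3

Run two small machines in parallel and take their product. The first has 7 states tracking the last 2 symbols read; the second has 4 states tracking whether the input so far still matches the prefix `ab`. A product state is a pair (one from each), accepting exactly when both do. Equivalent product states are then merged.
7 states suffice.
        a   b  
>  q0   q1  q2 
   q1   q2  q3 
   q2   q2  q2 
   q3   q4  q5 
 * q4   q6  q3 
 * q5   q4  q5 
   q6   q6  q3 
(> = start, * = accepting)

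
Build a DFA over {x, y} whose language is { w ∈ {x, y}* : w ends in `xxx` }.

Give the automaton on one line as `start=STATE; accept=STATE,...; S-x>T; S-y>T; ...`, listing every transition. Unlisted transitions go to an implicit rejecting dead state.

start=q0; accept=q3; q0-x>q1; q0-y>q0; q1-x>q2; q1-y>q0; q2-x>q3; q2-y>q0; q3-x>q3; q3-y>q0

Let each state record the length of the longest suffix of the input read so far that is also a prefix of `xxx`. q1 means the last symbol is `x`; q2 means the last 2 symbols are `xx`; q3 means the last 3 symbols are `xxx`. Accept only at q3, where the string currently ends in `xxx`.
4 states suffice.
        x   y  
>  q0   q1  q0 
   q1   q2  q0 
   q2   q3  q0 
 * q3   q3  q0 
(> = start, * = accepting)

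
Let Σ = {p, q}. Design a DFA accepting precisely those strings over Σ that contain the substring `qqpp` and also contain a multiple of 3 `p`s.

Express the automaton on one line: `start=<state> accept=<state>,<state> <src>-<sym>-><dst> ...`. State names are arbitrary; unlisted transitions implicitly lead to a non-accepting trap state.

Run two small machines in parallel and take their product. One (5 states) tracks whether and how much of `qqpp` has been seen; the other (3 states) tracks the count of `p`s modulo 3. Each combined state is a pair, one component from each; accept when both components accept.
       p  q 
>  A   B  C 
   B   D  E 
   C   B  F 
   D   A  G 
   E   D  H 
   F   I  F 
   G   A  J 
   H   K  H 
   I   L  E 
   J   M  J 
   K   N  G 
   L   N  L 
   M   O  C 
 * N   O  N 
   O   L  O 
(> = start, * = accepting)

start=A accept=N A-p->B A-q->C B-p->D B-q->E C-p->B C-q->F D-p->A D-q->G E-p->D E-q->H F-p->I F-q->F G-p->A G-q->J H-p->K H-q->H I-p->L I-q->E J-p->M J-q->J K-p->N K-q->G L-p->N L-q->L M-p->O M-q->C N-p->O N-q->N O-p->L O-q->O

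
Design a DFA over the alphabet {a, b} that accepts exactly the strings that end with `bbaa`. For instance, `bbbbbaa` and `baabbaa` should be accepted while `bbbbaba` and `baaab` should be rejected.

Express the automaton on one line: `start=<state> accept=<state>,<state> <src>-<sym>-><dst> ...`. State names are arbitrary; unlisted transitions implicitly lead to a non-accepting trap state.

start=q0 accept=q4 q0-a->q0 q0-b->q1 q1-a->q0 q1-b->q2 q2-a->q3 q2-b->q2 q3-a->q4 q3-b->q1 q4-a->q0 q4-b->q1

Remember how much of `bbaa` the current input suffix matches. State q0 means no match yet; q1 means the last symbol is `b`; q2 means the last 2 symbols are `bb`; q3 means the last 3 symbols are `bba`; q4 means the last 4 symbols are `bbaa`. Only q4 accepts. On a mismatch, fall back to the longest proper suffix that is still a prefix of `bbaa`.
A 5-state machine:
        a   b  
>  q0   q0  q1 
   q1   q0  q2 
   q2   q3  q2 
   q3   q4  q1 
 * q4   q0  q1 
(> = start, * = accepting)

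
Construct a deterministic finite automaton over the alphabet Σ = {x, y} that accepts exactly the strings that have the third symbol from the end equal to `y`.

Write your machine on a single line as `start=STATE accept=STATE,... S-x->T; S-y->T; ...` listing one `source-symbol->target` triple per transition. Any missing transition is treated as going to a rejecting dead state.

start=S0; accept=S11,S12,S13,S14; S0-x->S1; S0-y->S2; S1-x->S3; S1-y->S4; S2-x->S5; S2-y->S6; S3-x->S7; S3-y->S8; S4-x->S9; S4-y->S10; S5-x->S11; S5-y->S12; S6-x->S13; S6-y->S14; S7-x->S7; S7-y->S8; S8-x->S9; S8-y->S10; S9-x->S11; S9-y->S12; S10-x->S13; S10-y->S14; S11-x->S7; S11-y->S8; S12-x->S9; S12-y->S10; S13-x->S11; S13-y->S12; S14-x->S13; S14-y->S14

Because acceptance depends on a position counted from the end, the machine has to buffer the most recent 3 symbols. Make each state the string of the last up-to-3 symbols read; on input `x` shift the window left and append `x`. Accept when the buffered window has length 3 and begins with `y`.
          x    y  
>  S0     S1   S2 
   S1     S3   S4 
   S2     S5   S6 
   S3     S7   S8 
   S4     S9  S10 
   S5    S11  S12 
   S6    S13  S14 
   S7     S7   S8 
   S8     S9  S10 
   S9    S11  S12 
   S10   S13  S14 
 * S11    S7   S8 
 * S12    S9  S10 
 * S13   S11  S12 
 * S14   S13  S14 
(> = start, * = accepting)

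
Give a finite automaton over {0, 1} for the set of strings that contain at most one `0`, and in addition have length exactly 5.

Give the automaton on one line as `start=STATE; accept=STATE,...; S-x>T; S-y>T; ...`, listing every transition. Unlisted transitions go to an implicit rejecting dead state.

start=s0; accept=s10; s0-0>s1; s0-1>s2; s1-0>s3; s1-1>s4; s2-0>s4; s2-1>s5; s3-0>s3; s3-1>s3; s4-0>s3; s4-1>s6; s5-0>s6; s5-1>s7; s6-0>s3; s6-1>s8; s7-0>s8; s7-1>s9; s8-0>s3; s8-1>s10; s9-0>s10; s9-1>s10; s10-0>s3; s10-1>s3

Build one automaton per condition and run them in lockstep. The first has 3 states tracking the count of `0`s, saturating at 2; the second has 7 states tracking the input length, saturating at 6. A product state is a pair (one from each), accepting exactly when both do. Equivalent product states are then merged.
An 11-state machine:
          0    1  
>  s0     s1   s2 
   s1     s3   s4 
   s2     s4   s5 
   s3     s3   s3 
   s4     s3   s6 
   s5     s6   s7 
   s6     s3   s8 
   s7     s8   s9 
   s8     s3  s10 
   s9    s10  s10 
 * s10    s3   s3 
(> = start, * = accepting)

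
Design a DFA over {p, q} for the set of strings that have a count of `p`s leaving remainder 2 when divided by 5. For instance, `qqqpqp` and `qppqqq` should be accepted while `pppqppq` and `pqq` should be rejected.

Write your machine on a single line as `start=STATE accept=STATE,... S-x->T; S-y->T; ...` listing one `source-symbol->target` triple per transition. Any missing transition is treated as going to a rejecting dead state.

start=s0; accept=s2; s0-p->s1; s0-q->s0; s1-p->s2; s1-q->s1; s2-p->s3; s2-q->s2; s3-p->s4; s3-q->s3; s4-p->s0; s4-q->s4

The only thing that matters is how many `p`s have appeared, reduced mod 5. Use one state per residue: s0 for 0, …, s4 for 4. Reading `p` moves to the next residue; anything else stays put. s2 is accepting.
With 5 states:
        p   q  
>  s0   s1  s0 
   s1   s2  s1 
 * s2   s3  s2 
   s3   s4  s3 
   s4   s0  s4 
(> = start, * = accepting)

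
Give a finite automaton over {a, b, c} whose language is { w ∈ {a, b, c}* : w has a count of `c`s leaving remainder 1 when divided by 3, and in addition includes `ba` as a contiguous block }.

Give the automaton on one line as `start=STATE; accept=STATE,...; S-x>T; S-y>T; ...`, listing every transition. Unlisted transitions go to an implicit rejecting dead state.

start=s0; accept=s6; s0-a>s0; s0-b>s1; s0-c>s2; s1-a>s3; s1-b>s1; s1-c>s2; s2-a>s2; s2-b>s4; s2-c>s5; s3-a>s3; s3-b>s3; s3-c>s6; s4-a>s6; s4-b>s4; s4-c>s5; s5-a>s5; s5-b>s7; s5-c>s0; s6-a>s6; s6-b>s6; s6-c>s8; s7-a>s8; s7-b>s7; s7-c>s0; s8-a>s8; s8-b>s8; s8-c>s3

Build one automaton per condition and run them in lockstep. One (3 states) tracks the count of `c`s modulo 3; the other (3 states) tracks whether and how much of `ba` has been seen. Each combined state is a pair, one component from each; accept when both components accept.
        a   b   c  
>  s0   s0  s1  s2 
   s1   s3  s1  s2 
   s2   s2  s4  s5 
   s3   s3  s3  s6 
   s4   s6  s4  s5 
   s5   s5  s7  s0 
 * s6   s6  s6  s8 
   s7   s8  s7  s0 
   s8   s8  s8  s3 
(> = start, * = accepting)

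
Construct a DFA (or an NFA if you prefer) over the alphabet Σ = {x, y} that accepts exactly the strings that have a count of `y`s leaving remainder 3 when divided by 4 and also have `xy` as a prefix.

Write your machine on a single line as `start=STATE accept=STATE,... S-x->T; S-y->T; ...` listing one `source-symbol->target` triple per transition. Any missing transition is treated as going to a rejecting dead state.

Handle the two conditions separately and then intersect. The first has 4 states tracking the count of `y`s modulo 4; the second has 4 states tracking whether the input so far still matches the prefix `xy`. A product state is a pair (one from each), accepting exactly when both do. Minimizing collapses redundant product states.
With 7 states:
        x   y  
>  s0   s1  s2 
   s1   s2  s3 
   s2   s2  s2 
   s3   s3  s4 
   s4   s4  s5 
 * s5   s5  s6 
   s6   s6  s3 
(> = start, * = accepting)

start=s0; accept=s5; s0-x->s1; s0-y->s2; s1-x->s2; s1-y->s3; s2-x->s2; s2-y->s2; s3-x->s3; s3-y->s4; s4-x->s4; s4-y->s5; s5-x->s5; s5-y->s6; s6-x->s6; s6-y->s3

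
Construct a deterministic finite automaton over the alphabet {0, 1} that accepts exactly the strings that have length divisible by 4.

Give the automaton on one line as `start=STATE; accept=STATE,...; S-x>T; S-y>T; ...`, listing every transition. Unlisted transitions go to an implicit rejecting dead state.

Count input length modulo 4: every symbol advances one step around the cycle q0 → q1 → q2 → q3 → q0. Accept at q0.
A 4-state machine:
        0   1  
>* q0   q1  q1 
   q1   q2  q2 
   q2   q3  q3 
   q3   q0  q0 
(> = start, * = accepting)

start=q0; accept=q0; q0-0>q1; q0-1>q1; q1-0>q2; q1-1>q2; q2-0>q3; q2-1>q3; q3-0>q0; q3-1>q0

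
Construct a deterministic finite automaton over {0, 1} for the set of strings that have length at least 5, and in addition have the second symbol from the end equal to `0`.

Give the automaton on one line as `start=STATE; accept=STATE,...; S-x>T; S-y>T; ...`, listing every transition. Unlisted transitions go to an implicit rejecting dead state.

Handle the two conditions separately and then intersect. The first has 7 states tracking the input length, saturating at 6; the second has 7 states tracking the last 2 symbols read. A product state is a pair (one from each), accepting exactly when both do. Minimizing collapses redundant product states.
With 7 states:
        0   1  
>  q0   q1  q1 
   q1   q2  q2 
   q2   q3  q3 
   q3   q4  q3 
   q4   q5  q6 
 * q5   q5  q6 
 * q6   q4  q3 
(> = start, * = accepting)

start=q0; accept=q5,q6; q0-0>q1; q0-1>q1; q1-0>q2; q1-1>q2; q2-0>q3; q2-1>q3; q3-0>q4; q3-1>q3; q4-0>q5; q4-1>q6; q5-0>q5; q5-1>q6; q6-0>q4; q6-1>q3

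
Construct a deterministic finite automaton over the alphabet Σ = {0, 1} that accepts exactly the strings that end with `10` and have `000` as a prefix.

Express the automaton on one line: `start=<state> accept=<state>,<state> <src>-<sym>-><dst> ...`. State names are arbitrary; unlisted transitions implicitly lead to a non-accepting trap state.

Run two small machines in parallel and take their product. One (3 states) tracks how much of the suffix `10` has currently been matched; the other (5 states) tracks whether the input so far still matches the prefix `000`. Each combined state is a pair, one component from each; accept when both components accept.
        0   1  
>  q0   q1  q2 
   q1   q3  q2 
   q2   q4  q2 
   q3   q5  q2 
   q4   q6  q2 
   q5   q5  q7 
   q6   q6  q2 
   q7   q8  q7 
 * q8   q5  q7 
(> = start, * = accepting)

start=q0 accept=q8 q0-0->q1 q0-1->q2 q1-0->q3 q1-1->q2 q2-0->q4 q2-1->q2 q3-0->q5 q3-1->q2 q4-0->q6 q4-1->q2 q5-0->q5 q5-1->q7 q6-0->q6 q6-1->q2 q7-0->q8 q7-1->q7 q8-0->q5 q8-1->q7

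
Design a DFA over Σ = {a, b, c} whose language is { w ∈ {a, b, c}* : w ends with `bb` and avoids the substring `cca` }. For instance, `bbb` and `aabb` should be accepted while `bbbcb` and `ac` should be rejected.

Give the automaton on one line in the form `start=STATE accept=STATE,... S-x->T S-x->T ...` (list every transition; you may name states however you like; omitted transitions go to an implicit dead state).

start=q0 accept=q3 q0-a->q0 q0-b->q1 q0-c->q2 q1-a->q0 q1-b->q3 q1-c->q2 q2-a->q0 q2-b->q1 q2-c->q4 q3-a->q0 q3-b->q3 q3-c->q2 q4-a->q5 q4-b->q1 q4-c->q4 q5-a->q5 q5-b->q5 q5-c->q5

Handle the two conditions separately and then intersect. One (3 states) tracks how much of the suffix `bb` has currently been matched; the other (4 states) tracks partial matches of the forbidden pattern `cca`. Each combined state is a pair, one component from each; accept when both components accept. After merging equivalent states the machine shrinks.
A 6-state machine:
        a   b   c  
>  q0   q0  q1  q2 
   q1   q0  q3  q2 
   q2   q0  q1  q4 
 * q3   q0  q3  q2 
   q4   q5  q1  q4 
   q5   q5  q5  q5 
(> = start, * = accepting)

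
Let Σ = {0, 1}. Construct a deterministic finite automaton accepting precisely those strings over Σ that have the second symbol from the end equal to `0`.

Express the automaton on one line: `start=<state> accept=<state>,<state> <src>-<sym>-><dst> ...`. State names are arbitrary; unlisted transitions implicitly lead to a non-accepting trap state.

A DFA must remember the last 2 symbols (since which symbol is second-to-last isn't known until the input ends). Use one state per possible window of the last ≤2 symbols; accept from those whose window starts with `0`.
A 7-state machine:
        0   1  
>  q0   q1  q2 
   q1   q3  q4 
   q2   q5  q6 
 * q3   q3  q4 
 * q4   q5  q6 
   q5   q3  q4 
   q6   q5  q6 
(> = start, * = accepting)

start=q0 accept=q3,q4 q0-0->q1 q0-1->q2 q1-0->q3 q1-1->q4 q2-0->q5 q2-1->q6 q3-0->q3 q3-1->q4 q4-0->q5 q4-1->q6 q5-0->q3 q5-1->q4 q6-0->q5 q6-1->q6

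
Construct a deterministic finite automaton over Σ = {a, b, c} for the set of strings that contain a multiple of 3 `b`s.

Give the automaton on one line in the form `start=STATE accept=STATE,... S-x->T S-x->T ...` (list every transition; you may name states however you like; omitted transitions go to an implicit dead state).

start=S0 accept=S0 S0-a->S0 S0-b->S1 S0-c->S0 S1-a->S1 S1-b->S2 S1-c->S1 S2-a->S2 S2-b->S0 S2-c->S2

The only thing that matters is how many `b`s have appeared, reduced mod 3. Use one state per residue: S0 for 0, …, S2 for 2. Reading `b` moves to the next residue; anything else stays put. S0 is accepting.
3 states suffice.
        a   b   c  
>* S0   S0  S1  S0 
   S1   S1  S2  S1 
   S2   S2  S0  S2 
(> = start, * = accepting)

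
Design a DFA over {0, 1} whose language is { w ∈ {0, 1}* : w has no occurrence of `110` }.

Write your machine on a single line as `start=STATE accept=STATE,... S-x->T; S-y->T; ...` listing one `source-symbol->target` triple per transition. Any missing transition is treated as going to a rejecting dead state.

start=S0; accept=S0,S1,S2; S0-0->S0; S0-1->S1; S1-0->S0; S1-1->S2; S2-0->S3; S2-1->S2; S3-0->S3; S3-1->S3

This is the complement of 'contains `110`'. Use the same substring-matching states — S0 through S3 holding how much of `110` has just been matched — but flip the accepting set: everything except the trap S3 accepts.
A 4-state machine:
        0   1  
>* S0   S0  S1 
 * S1   S0  S2 
 * S2   S3  S2 
   S3   S3  S3 
(> = start, * = accepting)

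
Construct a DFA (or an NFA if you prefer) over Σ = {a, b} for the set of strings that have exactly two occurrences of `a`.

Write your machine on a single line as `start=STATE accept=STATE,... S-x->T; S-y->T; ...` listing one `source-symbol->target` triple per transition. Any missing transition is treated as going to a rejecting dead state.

start=S0; accept=S2; S0-a->S1; S0-b->S0; S1-a->S2; S1-b->S1; S2-a->S3; S2-b->S2; S3-a->S3; S3-b->S3

Only the number of `a`s matters, and only up to 3. Make a chain S0 → S1 → S2 → S3 advanced by each `a` (with S3 absorbing); every other symbol self-loops. The accepting set is {S2}.
A 4-state machine:
        a   b  
>  S0   S1  S0 
   S1   S2  S1 
 * S2   S3  S2 
   S3   S3  S3 
(> = start, * = accepting)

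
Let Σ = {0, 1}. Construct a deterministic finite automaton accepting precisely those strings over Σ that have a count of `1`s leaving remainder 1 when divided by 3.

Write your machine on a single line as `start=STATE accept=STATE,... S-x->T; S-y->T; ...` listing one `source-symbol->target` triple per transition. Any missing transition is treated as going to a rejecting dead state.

start=q0; accept=q1; q0-0->q0; q0-1->q1; q1-0->q1; q1-1->q2; q2-0->q2; q2-1->q0

The only thing that matters is how many `1`s have appeared, reduced mod 3. Use one state per residue: q0 for 0, …, q2 for 2. Reading `1` moves to the next residue; anything else stays put. q1 is accepting.
        0   1  
>  q0   q0  q1 
 * q1   q1  q2 
   q2   q2  q0 
(> = start, * = accepting)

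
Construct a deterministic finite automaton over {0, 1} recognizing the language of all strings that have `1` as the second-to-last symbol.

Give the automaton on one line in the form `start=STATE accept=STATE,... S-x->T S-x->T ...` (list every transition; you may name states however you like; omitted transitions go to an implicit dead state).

A DFA must remember the last 2 symbols (since which symbol is second-to-last isn't known until the input ends). Use one state per possible window of the last ≤2 symbols; accept from those whose window starts with `1`.
With 7 states:
        0   1  
>  S0   S1  S2 
   S1   S3  S4 
   S2   S5  S6 
   S3   S3  S4 
   S4   S5  S6 
 * S5   S3  S4 
 * S6   S5  S6 
(> = start, * = accepting)

start=S0 accept=S5,S6 S0-0->S1 S0-1->S2 S1-0->S3 S1-1->S4 S2-0->S5 S2-1->S6 S3-0->S3 S3-1->S4 S4-0->S5 S4-1->S6 S5-0->S3 S5-1->S4 S6-0->S5 S6-1->S6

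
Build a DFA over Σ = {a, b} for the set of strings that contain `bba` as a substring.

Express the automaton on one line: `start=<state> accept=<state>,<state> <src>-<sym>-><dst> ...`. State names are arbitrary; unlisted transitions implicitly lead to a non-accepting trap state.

States q0..q2 record the length of the longest prefix of `bba` that matches the current input suffix. Reaching q3 means `bba` has been seen, and we stay there forever. Accept from q3.
With 4 states:
        a   b  
>  q0   q0  q1 
   q1   q0  q2 
   q2   q3  q2 
 * q3   q3  q3 
(> = start, * = accepting)

start=q0 accept=q3 q0-a->q0 q0-b->q1 q1-a->q0 q1-b->q2 q2-a->q3 q2-b->q2 q3-a->q3 q3-b->q3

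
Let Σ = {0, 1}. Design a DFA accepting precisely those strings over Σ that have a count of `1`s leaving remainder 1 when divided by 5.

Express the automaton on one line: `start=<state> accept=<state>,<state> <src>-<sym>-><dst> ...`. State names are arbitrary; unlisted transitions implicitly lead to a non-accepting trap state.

start=S0 accept=S1 S0-0->S0 S0-1->S1 S1-0->S1 S1-1->S2 S2-0->S2 S2-1->S3 S3-0->S3 S3-1->S4 S4-0->S4 S4-1->S0

The only thing that matters is how many `1`s have appeared, reduced mod 5. Use one state per residue: S0 for 0, …, S4 for 4. Reading `1` moves to the next residue; anything else stays put. S1 is accepting.
5 states suffice.
        0   1  
>  S0   S0  S1 
 * S1   S1  S2 
   S2   S2  S3 
   S3   S3  S4 
   S4   S4  S0 
(> = start, * = accepting)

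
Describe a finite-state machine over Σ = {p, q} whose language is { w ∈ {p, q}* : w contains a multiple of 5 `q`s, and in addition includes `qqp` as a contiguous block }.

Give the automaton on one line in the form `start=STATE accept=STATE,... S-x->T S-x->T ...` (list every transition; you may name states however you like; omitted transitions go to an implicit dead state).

start=s0 accept=s14 s0-p->s0 s0-q->s1 s1-p->s2 s1-q->s3 s2-p->s2 s2-q->s4 s3-p->s5 s3-q->s6 s4-p->s7 s4-q->s6 s5-p->s5 s5-q->s8 s6-p->s8 s6-q->s9 s7-p->s7 s7-q->s10 s8-p->s8 s8-q->s11 s9-p->s11 s9-q->s12 s10-p->s13 s10-q->s9 s11-p->s11 s11-q->s14 s12-p->s14 s12-q->s15 s13-p->s13 s13-q->s16 s14-p->s14 s14-q->s17 s15-p->s17 s15-q->s3 s16-p->s18 s16-q->s12 s17-p->s17 s17-q->s5 s18-p->s18 s18-q->s19 s19-p->s0 s19-q->s15

Handle the two conditions separately and then intersect. One (5 states) tracks the count of `q`s modulo 5; the other (4 states) tracks whether and how much of `qqp` has been seen. Each combined state is a pair, one component from each; accept when both components accept.
With 20 states:
          p    q  
>  s0     s0   s1 
   s1     s2   s3 
   s2     s2   s4 
   s3     s5   s6 
   s4     s7   s6 
   s5     s5   s8 
   s6     s8   s9 
   s7     s7  s10 
   s8     s8  s11 
   s9    s11  s12 
   s10   s13   s9 
   s11   s11  s14 
   s12   s14  s15 
   s13   s13  s16 
 * s14   s14  s17 
   s15   s17   s3 
   s16   s18  s12 
   s17   s17   s5 
   s18   s18  s19 
   s19    s0  s15 
(> = start, * = accepting)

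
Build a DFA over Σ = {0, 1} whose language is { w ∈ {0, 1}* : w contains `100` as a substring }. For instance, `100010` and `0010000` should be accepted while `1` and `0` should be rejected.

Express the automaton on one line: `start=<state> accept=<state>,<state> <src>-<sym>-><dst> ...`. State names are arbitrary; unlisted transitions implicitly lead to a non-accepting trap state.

States q0..q2 record the length of the longest prefix of `100` that matches the current input suffix. Reaching q3 means `100` has been seen, and we stay there forever. Accept from q3.
        0   1  
>  q0   q0  q1 
   q1   q2  q1 
   q2   q3  q1 
 * q3   q3  q3 
(> = start, * = accepting)

start=q0 accept=q3 q0-0->q0 q0-1->q1 q1-0->q2 q1-1->q1 q2-0->q3 q2-1->q1 q3-0->q3 q3-1->q3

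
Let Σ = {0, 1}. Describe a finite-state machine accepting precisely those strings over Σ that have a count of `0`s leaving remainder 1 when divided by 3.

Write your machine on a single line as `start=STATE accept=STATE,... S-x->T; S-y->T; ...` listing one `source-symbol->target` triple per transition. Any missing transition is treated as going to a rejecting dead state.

Keep the running count of `0`s modulo 3: each `0` advances along the cycle q0 → q1 → q2 → q0 while other symbols loop. Accept at q1.
With 3 states:
        0   1  
>  q0   q1  q0 
 * q1   q2  q1 
   q2   q0  q2 
(> = start, * = accepting)

start=q0; accept=q1; q0-0->q1; q0-1->q0; q1-0->q2; q1-1->q1; q2-0->q0; q2-1->q2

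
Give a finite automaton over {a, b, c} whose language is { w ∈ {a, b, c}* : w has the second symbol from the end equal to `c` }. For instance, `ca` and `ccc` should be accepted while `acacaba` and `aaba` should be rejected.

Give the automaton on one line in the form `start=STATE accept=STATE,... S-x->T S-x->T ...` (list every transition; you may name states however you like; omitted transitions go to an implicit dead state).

start=S0 accept=S10,S11,S12 S0-a->S1 S0-b->S2 S0-c->S3 S1-a->S4 S1-b->S5 S1-c->S6 S2-a->S7 S2-b->S8 S2-c->S9 S3-a->S10 S3-b->S11 S3-c->S12 S4-a->S4 S4-b->S5 S4-c->S6 S5-a->S7 S5-b->S8 S5-c->S9 S6-a->S10 S6-b->S11 S6-c->S12 S7-a->S4 S7-b->S5 S7-c->S6 S8-a->S7 S8-b->S8 S8-c->S9 S9-a->S10 S9-b->S11 S9-c->S12 S10-a->S4 S10-b->S5 S10-c->S6 S11-a->S7 S11-b->S8 S11-c->S9 S12-a->S10 S12-b->S11 S12-c->S12

Because acceptance depends on a position counted from the end, the machine has to buffer the most recent 2 symbols. Make each state the string of the last up-to-2 symbols read; on input `x` shift the window left and append `x`. Accept when the buffered window has length 2 and begins with `c`.
A 13-state machine:
          a    b    c  
>  S0     S1   S2   S3 
   S1     S4   S5   S6 
   S2     S7   S8   S9 
   S3    S10  S11  S12 
   S4     S4   S5   S6 
   S5     S7   S8   S9 
   S6    S10  S11  S12 
   S7     S4   S5   S6 
   S8     S7   S8   S9 
   S9    S10  S11  S12 
 * S10    S4   S5   S6 
 * S11    S7   S8   S9 
 * S12   S10  S11  S12 
(> = start, * = accepting)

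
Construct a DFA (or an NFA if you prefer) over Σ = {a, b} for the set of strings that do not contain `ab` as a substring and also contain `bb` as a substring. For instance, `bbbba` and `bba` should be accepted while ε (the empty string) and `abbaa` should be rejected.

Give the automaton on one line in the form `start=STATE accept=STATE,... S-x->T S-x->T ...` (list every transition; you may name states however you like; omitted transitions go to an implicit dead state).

start=S0 accept=S4,S7 S0-a->S1 S0-b->S2 S1-a->S1 S1-b->S3 S2-a->S1 S2-b->S4 S3-a->S5 S3-b->S6 S4-a->S7 S4-b->S4 S5-a->S5 S5-b->S3 S6-a->S6 S6-b->S6 S7-a->S7 S7-b->S6

Handle the two conditions separately and then intersect. One (3 states) tracks partial matches of the forbidden pattern `ab`; the other (3 states) tracks whether and how much of `bb` has been seen. Each combined state is a pair, one component from each; accept when both components accept.
With 8 states:
        a   b  
>  S0   S1  S2 
   S1   S1  S3 
   S2   S1  S4 
   S3   S5  S6 
 * S4   S7  S4 
   S5   S5  S3 
   S6   S6  S6 
 * S7   S7  S6 
(> = start, * = accepting)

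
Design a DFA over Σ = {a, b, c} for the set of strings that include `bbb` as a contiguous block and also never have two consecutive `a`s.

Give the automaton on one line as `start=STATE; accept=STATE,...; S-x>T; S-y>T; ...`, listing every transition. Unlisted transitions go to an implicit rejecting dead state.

Run two small machines in parallel and take their product. One (4 states) tracks whether and how much of `bbb` has been seen; the other (3 states) tracks partial matches of the forbidden pattern `aa`. Each combined state is a pair, one component from each; accept when both components accept. After merging equivalent states the machine shrinks.
A 7-state machine:
        a   b   c  
>  s0   s1  s2  s0 
   s1   s3  s2  s0 
   s2   s1  s4  s0 
   s3   s3  s3  s3 
   s4   s1  s5  s0 
 * s5   s6  s5  s5 
 * s6   s3  s5  s5 
(> = start, * = accepting)

start=s0; accept=s5,s6; s0-a>s1; s0-b>s2; s0-c>s0; s1-a>s3; s1-b>s2; s1-c>s0; s2-a>s1; s2-b>s4; s2-c>s0; s3-a>s3; s3-b>s3; s3-c>s3; s4-a>s1; s4-b>s5; s4-c>s0; s5-a>s6; s5-b>s5; s5-c>s5; s6-a>s3; s6-b>s5; s6-c>s5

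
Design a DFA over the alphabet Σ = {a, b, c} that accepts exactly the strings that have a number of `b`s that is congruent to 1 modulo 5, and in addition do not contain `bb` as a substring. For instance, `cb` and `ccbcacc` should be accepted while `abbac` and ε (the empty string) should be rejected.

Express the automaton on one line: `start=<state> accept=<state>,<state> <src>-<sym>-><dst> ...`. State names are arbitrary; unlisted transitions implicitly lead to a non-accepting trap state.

Handle the two conditions separately and then intersect. One (5 states) tracks the count of `b`s modulo 5; the other (3 states) tracks partial matches of the forbidden pattern `bb`. Each combined state is a pair, one component from each; accept when both components accept.
With 15 states:
          a    b    c  
>  q0     q0   q1   q0 
 * q1     q2   q3   q2 
 * q2     q2   q4   q2 
   q3     q3   q5   q3 
   q4     q6   q5   q6 
   q5     q5   q7   q5 
   q6     q6   q8   q6 
   q7     q7   q9   q7 
   q8    q10   q7  q10 
   q9     q9  q11   q9 
   q10   q10  q12  q10 
   q11   q11   q3  q11 
   q12   q13   q9  q13 
   q13   q13  q14  q13 
   q14    q0  q11   q0 
(> = start, * = accepting)

start=q0 accept=q1,q2 q0-a->q0 q0-b->q1 q0-c->q0 q1-a->q2 q1-b->q3 q1-c->q2 q2-a->q2 q2-b->q4 q2-c->q2 q3-a->q3 q3-b->q5 q3-c->q3 q4-a->q6 q4-b->q5 q4-c->q6 q5-a->q5 q5-b->q7 q5-c->q5 q6-a->q6 q6-b->q8 q6-c->q6 q7-a->q7 q7-b->q9 q7-c->q7 q8-a->q10 q8-b->q7 q8-c->q10 q9-a->q9 q9-b->q11 q9-c->q9 q10-a->q10 q10-b->q12 q10-c->q10 q11-a->q11 q11-b->q3 q11-c->q11 q12-a->q13 q12-b->q9 q12-c->q13 q13-a->q13 q13-b->q14 q13-c->q13 q14-a->q0 q14-b->q11 q14-c->q0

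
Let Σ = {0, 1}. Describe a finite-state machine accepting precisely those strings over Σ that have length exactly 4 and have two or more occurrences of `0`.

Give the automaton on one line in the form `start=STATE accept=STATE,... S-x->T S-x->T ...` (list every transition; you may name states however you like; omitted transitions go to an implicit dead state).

start=s0 accept=s9 s0-0->s1 s0-1->s2 s1-0->s3 s1-1->s4 s2-0->s4 s2-1->s5 s3-0->s6 s3-1->s6 s4-0->s6 s4-1->s7 s5-0->s7 s5-1->s8 s6-0->s9 s6-1->s9 s7-0->s9 s7-1->s8 s8-0->s8 s8-1->s8 s9-0->s8 s9-1->s8

Build one automaton per condition and run them in lockstep. The first has 6 states tracking the input length, saturating at 5; the second has 4 states tracking the count of `0`s, saturating at 3. A product state is a pair (one from each), accepting exactly when both do. After merging equivalent states the machine shrinks.
A 10-state machine:
        0   1  
>  s0   s1  s2 
   s1   s3  s4 
   s2   s4  s5 
   s3   s6  s6 
   s4   s6  s7 
   s5   s7  s8 
   s6   s9  s9 
   s7   s9  s8 
   s8   s8  s8 
 * s9   s8  s8 
(> = start, * = accepting)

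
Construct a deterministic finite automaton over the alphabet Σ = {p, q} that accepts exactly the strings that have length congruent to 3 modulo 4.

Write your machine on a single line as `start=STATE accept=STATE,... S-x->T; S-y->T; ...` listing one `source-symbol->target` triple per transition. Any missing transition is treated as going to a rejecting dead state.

Only the length mod 4 matters, so use a 4-cycle: from any state, every input symbol moves to the next state, wrapping S3 back to S0. Mark S3 accepting.
        p   q  
>  S0   S1  S1 
   S1   S2  S2 
   S2   S3  S3 
 * S3   S0  S0 
(> = start, * = accepting)

start=S0; accept=S3; S0-p->S1; S0-q->S1; S1-p->S2; S1-q->S2; S2-p->S3; S2-q->S3; S3-p->S0; S3-q->S0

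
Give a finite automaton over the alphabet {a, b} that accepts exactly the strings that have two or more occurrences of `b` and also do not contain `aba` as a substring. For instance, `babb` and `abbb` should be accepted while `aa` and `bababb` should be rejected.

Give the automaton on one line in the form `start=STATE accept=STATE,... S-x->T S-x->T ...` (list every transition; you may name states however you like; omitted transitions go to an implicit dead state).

start=q0 accept=q5,q7,q8 q0-a->q1 q0-b->q2 q1-a->q1 q1-b->q3 q2-a->q4 q2-b->q5 q3-a->q6 q3-b->q5 q4-a->q4 q4-b->q7 q5-a->q8 q5-b->q5 q6-a->q6 q6-b->q6 q7-a->q6 q7-b->q5 q8-a->q8 q8-b->q7

Build one automaton per condition and run them in lockstep. The first has 4 states tracking the count of `b`s, saturating at 3; the second has 4 states tracking partial matches of the forbidden pattern `aba`. A product state is a pair (one from each), accepting exactly when both do. Equivalent product states are then merged.
A 9-state machine:
        a   b  
>  q0   q1  q2 
   q1   q1  q3 
   q2   q4  q5 
   q3   q6  q5 
   q4   q4  q7 
 * q5   q8  q5 
   q6   q6  q6 
 * q7   q6  q5 
 * q8   q8  q7 
(> = start, * = accepting)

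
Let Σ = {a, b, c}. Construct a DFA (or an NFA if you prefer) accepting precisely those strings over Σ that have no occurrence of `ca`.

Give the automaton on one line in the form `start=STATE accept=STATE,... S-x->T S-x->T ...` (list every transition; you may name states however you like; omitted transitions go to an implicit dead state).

This is the complement of 'contains `ca`'. Use the same substring-matching states — q0 through q2 holding how much of `ca` has just been matched — but flip the accepting set: everything except the trap q2 accepts.
A 3-state machine:
        a   b   c  
>* q0   q0  q0  q1 
 * q1   q2  q0  q1 
   q2   q2  q2  q2 
(> = start, * = accepting)

start=q0 accept=q0,q1 q0-a->q0 q0-b->q0 q0-c->q1 q1-a->q2 q1-b->q0 q1-c->q1 q2-a->q2 q2-b->q2 q2-c->q2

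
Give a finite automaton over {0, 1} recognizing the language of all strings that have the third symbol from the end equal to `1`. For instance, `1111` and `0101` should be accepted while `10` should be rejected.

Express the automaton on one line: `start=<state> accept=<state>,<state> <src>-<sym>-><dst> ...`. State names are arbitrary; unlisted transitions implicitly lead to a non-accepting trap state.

start=q0 accept=q11,q12,q13,q14 q0-0->q1 q0-1->q2 q1-0->q3 q1-1->q4 q2-0->q5 q2-1->q6 q3-0->q7 q3-1->q8 q4-0->q9 q4-1->q10 q5-0->q11 q5-1->q12 q6-0->q13 q6-1->q14 q7-0->q7 q7-1->q8 q8-0->q9 q8-1->q10 q9-0->q11 q9-1->q12 q10-0->q13 q10-1->q14 q11-0->q7 q11-1->q8 q12-0->q9 q12-1->q10 q13-0->q11 q13-1->q12 q14-0->q13 q14-1->q14

Because acceptance depends on a position counted from the end, the machine has to buffer the most recent 3 symbols. Make each state the string of the last up-to-3 symbols read; on input `x` shift the window left and append `x`. Accept when the buffered window has length 3 and begins with `1`.
15 states suffice.
          0    1  
>  q0     q1   q2 
   q1     q3   q4 
   q2     q5   q6 
   q3     q7   q8 
   q4     q9  q10 
   q5    q11  q12 
   q6    q13  q14 
   q7     q7   q8 
   q8     q9  q10 
   q9    q11  q12 
   q10   q13  q14 
 * q11    q7   q8 
 * q12    q9  q10 
 * q13   q11  q12 
 * q14   q13  q14 
(> = start, * = accepting)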